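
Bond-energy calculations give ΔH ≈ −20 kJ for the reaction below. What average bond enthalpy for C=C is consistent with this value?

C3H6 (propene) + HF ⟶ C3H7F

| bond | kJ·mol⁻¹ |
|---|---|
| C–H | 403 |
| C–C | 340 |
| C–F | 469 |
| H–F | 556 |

D(C=C) ≈ 636 kJ/mol

Let D be the C=C bond energy.
Σ(broken) = 1×340 + 6×403 + 1×D + 1×556 = 3314 + D
Σ(formed) = 2×340 + 1×469 + 7×403 = 3970
ΔH = Σ(broken) − Σ(formed) = (3314 + D) − (3970) = −656 + D
Setting this equal to −20 kJ gives D = 636 kJ/mol.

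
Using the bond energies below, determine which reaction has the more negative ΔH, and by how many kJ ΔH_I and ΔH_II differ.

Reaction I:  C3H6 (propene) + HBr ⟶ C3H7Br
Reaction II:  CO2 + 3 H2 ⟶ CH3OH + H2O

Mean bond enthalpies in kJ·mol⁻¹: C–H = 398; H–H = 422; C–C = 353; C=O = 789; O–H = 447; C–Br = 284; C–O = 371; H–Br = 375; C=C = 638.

Reaction II, by 40 kJ

Reaction I:
  Bonds broken (reactants):
    C–C: 1 × 353 = 353
    C–H: 6 × 398 = 2388
    C=C: 1 × 638 = 638
    H–Br: 1 × 375 = 375
    Σ(broken) = 3754 kJ
  Bonds formed (products):
    C–Br: 1 × 284 = 284
    C–C: 2 × 353 = 706
    C–H: 7 × 398 = 2786
    Σ(formed) = 3776 kJ
  ΔH_I = 3754 − 3776 = −22 kJ
Reaction II:
  Bonds broken (reactants):
    C=O: 2 × 789 = 1578
    H–H: 3 × 422 = 1266
    Σ(broken) = 2844 kJ
  Bonds formed (products):
    C–H: 3 × 398 = 1194
    C–O: 1 × 371 = 371
    O–H: 3 × 447 = 1341
    Σ(formed) = 2906 kJ
  ΔH_II = 2844 − 2906 = −62 kJ
ΔH_I − ΔH_II = +40 kJ, so reaction II has the more negative ΔH; |ΔH_I − ΔH_II| = 40 kJ.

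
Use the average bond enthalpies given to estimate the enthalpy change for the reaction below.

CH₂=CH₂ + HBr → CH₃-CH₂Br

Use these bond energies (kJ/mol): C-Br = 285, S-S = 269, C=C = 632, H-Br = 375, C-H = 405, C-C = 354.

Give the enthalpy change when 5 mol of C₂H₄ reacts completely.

Bonds broken (reactants):
  C-H: 4 × 405 = 1620
  C=C: 1 × 632 = 632
  H-Br: 1 × 375 = 375
  Σ(broken) = 2627 kJ
Bonds formed (products):
  C-Br: 1 × 285 = 285
  C-C: 1 × 354 = 354
  C-H: 5 × 405 = 2025
  Σ(formed) = 2664 kJ
ΔH = Σ(broken) − Σ(formed) = 2627 − 2664 = −37 kJ
For 5× the reaction as written: 5 × (−37) = −185 kJ

ΔH = −185 kJ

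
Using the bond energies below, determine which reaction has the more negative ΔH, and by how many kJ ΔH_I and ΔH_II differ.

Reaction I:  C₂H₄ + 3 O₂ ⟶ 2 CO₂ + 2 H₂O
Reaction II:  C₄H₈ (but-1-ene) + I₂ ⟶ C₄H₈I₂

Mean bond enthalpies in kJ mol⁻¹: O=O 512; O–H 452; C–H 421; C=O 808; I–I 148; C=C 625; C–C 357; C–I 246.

Reaction I, by 1119 kJ

Reaction I:
  Bonds broken (reactants):
    C–H: 4 × 421 = 1684
    C=C: 1 × 625 = 625
    O=O: 3 × 512 = 1536
    Σ(broken) = 3845 kJ
  Bonds formed (products):
    C=O: 4 × 808 = 3232
    O–H: 4 × 452 = 1808
    Σ(formed) = 5040 kJ
  ΔH_I = 3845 − 5040 = −1195 kJ
Reaction II:
  Bonds broken (reactants):
    C–C: 2 × 357 = 714
    C–H: 8 × 421 = 3368
    C=C: 1 × 625 = 625
    I–I: 1 × 148 = 148
    Σ(broken) = 4855 kJ
  Bonds formed (products):
    C–C: 3 × 357 = 1071
    C–H: 8 × 421 = 3368
    C–I: 2 × 246 = 492
    Σ(formed) = 4931 kJ
  ΔH_II = 4855 − 4931 = −76 kJ
ΔH_I − ΔH_II = −1119 kJ, so reaction I has the more negative ΔH; |ΔH_I − ΔH_II| = 1119 kJ.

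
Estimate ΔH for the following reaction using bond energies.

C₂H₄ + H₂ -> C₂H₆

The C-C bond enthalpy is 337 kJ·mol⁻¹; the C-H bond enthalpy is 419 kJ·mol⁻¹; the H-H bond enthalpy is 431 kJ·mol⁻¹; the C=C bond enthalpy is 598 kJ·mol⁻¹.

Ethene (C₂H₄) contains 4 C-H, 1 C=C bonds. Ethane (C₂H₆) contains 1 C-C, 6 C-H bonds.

Bonds broken (reactants):
  C-H: 4 × 419 = 1676
  C=C: 1 × 598 = 598
  H-H: 1 × 431 = 431
  Σ(broken) = 2705 kJ
Bonds formed (products):
  C-C: 1 × 337 = 337
  C-H: 6 × 419 = 2514
  Σ(formed) = 2851 kJ
ΔH = Σ(broken) − Σ(formed) = 2705 − 2851 = −146 kJ

ΔH ≈ −146 kJ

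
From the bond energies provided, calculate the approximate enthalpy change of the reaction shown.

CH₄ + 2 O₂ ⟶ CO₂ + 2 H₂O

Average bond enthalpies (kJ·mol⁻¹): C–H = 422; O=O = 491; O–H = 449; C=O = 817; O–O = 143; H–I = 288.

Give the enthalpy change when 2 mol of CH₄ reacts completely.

Bonds broken (reactants):
  C–H: 4 × 422 = 1688
  O=O: 2 × 491 = 982
  Σ(broken) = 2670 kJ
Bonds formed (products):
  C=O: 2 × 817 = 1634
  O–H: 4 × 449 = 1796
  Σ(formed) = 3430 kJ
ΔH = Σ(broken) − Σ(formed) = 2670 − 3430 = −760 kJ
For 2× the reaction as written: 2 × (−760) = −1520 kJ

ΔH = −1520 kJ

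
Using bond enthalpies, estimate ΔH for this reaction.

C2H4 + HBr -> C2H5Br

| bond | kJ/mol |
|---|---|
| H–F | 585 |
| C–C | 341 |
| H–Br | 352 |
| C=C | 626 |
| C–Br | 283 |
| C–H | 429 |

Bonds broken (reactants):
  C–H: 4 × 429 = 1716
  C=C: 1 × 626 = 626
  H–Br: 1 × 352 = 352
  Σ(broken) = 2694 kJ
Bonds formed (products):
  C–Br: 1 × 283 = 283
  C–C: 1 × 341 = 341
  C–H: 5 × 429 = 2145
  Σ(formed) = 2769 kJ
ΔH = Σ(broken) − Σ(formed) = 2694 − 2769 = −75 kJ

ΔH ≈ −75 kJ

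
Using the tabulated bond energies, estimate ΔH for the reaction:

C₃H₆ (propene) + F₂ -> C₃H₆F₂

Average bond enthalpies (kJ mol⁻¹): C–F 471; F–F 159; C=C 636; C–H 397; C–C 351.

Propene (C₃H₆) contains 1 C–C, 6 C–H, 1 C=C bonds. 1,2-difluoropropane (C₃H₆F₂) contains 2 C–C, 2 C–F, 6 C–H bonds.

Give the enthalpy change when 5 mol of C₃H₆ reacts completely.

ΔH = −2490 kJ

Bonds broken (reactants):
  C–C: 1 × 351 = 351
  C–H: 6 × 397 = 2382
  C=C: 1 × 636 = 636
  F–F: 1 × 159 = 159
  Σ(broken) = 3528 kJ
Bonds formed (products):
  C–C: 2 × 351 = 702
  C–F: 2 × 471 = 942
  C–H: 6 × 397 = 2382
  Σ(formed) = 4026 kJ
ΔH = Σ(broken) − Σ(formed) = 3528 − 4026 = −498 kJ
For 5× the reaction as written: 5 × (−498) = −2490 kJ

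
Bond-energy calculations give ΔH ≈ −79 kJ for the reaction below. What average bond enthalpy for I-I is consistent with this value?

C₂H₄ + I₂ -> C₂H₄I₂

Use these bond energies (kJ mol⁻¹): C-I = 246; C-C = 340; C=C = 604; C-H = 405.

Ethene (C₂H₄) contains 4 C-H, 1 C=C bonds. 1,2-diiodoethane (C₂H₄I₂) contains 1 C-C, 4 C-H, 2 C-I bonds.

Let D be the I-I bond energy.
Σ(broken) = 4×405 + 1×604 + 1×D = 2224 + D
Σ(formed) = 1×340 + 4×405 + 2×246 = 2452
ΔH = Σ(broken) − Σ(formed) = (2224 + D) − (2452) = −228 + D
Setting this equal to −79 kJ gives D = 149 kJ/mol.

D(I-I) ≈ 149 kJ/mol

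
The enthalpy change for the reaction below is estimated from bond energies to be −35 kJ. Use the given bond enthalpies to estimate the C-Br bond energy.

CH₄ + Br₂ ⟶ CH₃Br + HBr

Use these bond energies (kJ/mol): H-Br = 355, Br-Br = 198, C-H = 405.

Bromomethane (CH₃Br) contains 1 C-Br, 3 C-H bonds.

D(C-Br) ≈ 283 kJ/mol

Let D be the C-Br bond energy.
Σ(broken) = 1×198 + 4×405 = 1818
Σ(formed) = 1×D + 3×405 + 1×355 = 1570 + D
ΔH = Σ(broken) − Σ(formed) = (1818) − (1570 + D) = +248 − D
Setting this equal to −35 kJ gives D = 283 kJ/mol.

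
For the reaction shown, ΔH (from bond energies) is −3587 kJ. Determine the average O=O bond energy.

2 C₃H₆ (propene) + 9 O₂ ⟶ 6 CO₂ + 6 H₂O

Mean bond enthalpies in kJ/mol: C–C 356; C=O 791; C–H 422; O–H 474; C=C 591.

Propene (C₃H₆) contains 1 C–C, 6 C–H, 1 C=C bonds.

Let D be the O=O bond energy.
Σ(broken) = 2×356 + 12×422 + 2×591 + 9×D = 6958 + 9D
Σ(formed) = 12×791 + 12×474 = 15180
ΔH = Σ(broken) − Σ(formed) = (6958 + 9D) − (15180) = −8222 + 9D
Setting this equal to −3587 kJ gives 9D = 4635, so D = 515 kJ/mol.

D(O=O) ≈ 515 kJ/mol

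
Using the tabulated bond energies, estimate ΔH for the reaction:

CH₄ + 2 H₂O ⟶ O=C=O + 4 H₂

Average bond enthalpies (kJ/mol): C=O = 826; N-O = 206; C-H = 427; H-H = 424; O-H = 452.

Bonds broken (reactants):
  C-H: 4 × 427 = 1708
  O-H: 4 × 452 = 1808
  Σ(broken) = 3516 kJ
Bonds formed (products):
  C=O: 2 × 826 = 1652
  H-H: 4 × 424 = 1696
  Σ(formed) = 3348 kJ
ΔH = Σ(broken) − Σ(formed) = 3516 − 3348 = +168 kJ

ΔH ≈ +168 kJ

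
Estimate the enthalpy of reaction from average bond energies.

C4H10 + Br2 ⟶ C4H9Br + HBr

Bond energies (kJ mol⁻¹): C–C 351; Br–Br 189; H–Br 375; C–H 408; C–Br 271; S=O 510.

ΔH ≈ −49 kJ

Bonds broken (reactants):
  Br–Br: 1 × 189 = 189
  C–C: 3 × 351 = 1053
  C–H: 10 × 408 = 4080
  Σ(broken) = 5322 kJ
Bonds formed (products):
  C–Br: 1 × 271 = 271
  C–C: 3 × 351 = 1053
  C–H: 9 × 408 = 3672
  H–Br: 1 × 375 = 375
  Σ(formed) = 5371 kJ
ΔH = Σ(broken) − Σ(formed) = 5322 − 5371 = −49 kJ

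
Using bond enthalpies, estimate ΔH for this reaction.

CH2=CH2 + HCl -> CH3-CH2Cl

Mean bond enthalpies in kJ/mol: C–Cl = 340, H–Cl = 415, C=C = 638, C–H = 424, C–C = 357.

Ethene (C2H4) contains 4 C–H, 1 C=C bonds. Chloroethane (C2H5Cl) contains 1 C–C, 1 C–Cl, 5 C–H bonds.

Bonds broken (reactants):
  C–H: 4 × 424 = 1696
  C=C: 1 × 638 = 638
  H–Cl: 1 × 415 = 415
  Σ(broken) = 2749 kJ
Bonds formed (products):
  C–C: 1 × 357 = 357
  C–Cl: 1 × 340 = 340
  C–H: 5 × 424 = 2120
  Σ(formed) = 2817 kJ
ΔH = Σ(broken) − Σ(formed) = 2749 − 2817 = −68 kJ

ΔH ≈ −68 kJ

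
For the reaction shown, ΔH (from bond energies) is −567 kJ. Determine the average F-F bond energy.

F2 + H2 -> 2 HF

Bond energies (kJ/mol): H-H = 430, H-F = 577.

D(F-F) ≈ 157 kJ/mol

Let D be the F-F bond energy.
Σ(broken) = 1×D + 1×430 = 430 + D
Σ(formed) = 2×577 = 1154
ΔH = Σ(broken) − Σ(formed) = (430 + D) − (1154) = −724 + D
Setting this equal to −567 kJ gives D = 157 kJ/mol.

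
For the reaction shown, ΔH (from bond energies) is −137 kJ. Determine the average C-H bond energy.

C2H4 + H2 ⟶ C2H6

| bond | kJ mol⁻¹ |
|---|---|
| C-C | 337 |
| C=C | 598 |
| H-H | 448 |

D(C-H) ≈ 423 kJ/mol

Let D be the C-H bond energy.
Σ(broken) = 4×D + 1×598 + 1×448 = 1046 + 4D
Σ(formed) = 1×337 + 6×D = 337 + 6D
ΔH = Σ(broken) − Σ(formed) = (1046 + 4D) − (337 + 6D) = +709 − 2D
Setting this equal to −137 kJ gives 2D = 846, so D = 423 kJ/mol.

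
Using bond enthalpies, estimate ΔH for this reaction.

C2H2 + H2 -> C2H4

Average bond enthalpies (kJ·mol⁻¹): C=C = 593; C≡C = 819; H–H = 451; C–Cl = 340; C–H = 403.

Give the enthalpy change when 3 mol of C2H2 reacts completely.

ΔH = −387 kJ

Bonds broken (reactants):
  C≡C: 1 × 819 = 819
  C–H: 2 × 403 = 806
  H–H: 1 × 451 = 451
  Σ(broken) = 2076 kJ
Bonds formed (products):
  C–H: 4 × 403 = 1612
  C=C: 1 × 593 = 593
  Σ(formed) = 2205 kJ
ΔH = Σ(broken) − Σ(formed) = 2076 − 2205 = −129 kJ
For 3× the reaction as written: 3 × (−129) = −387 kJ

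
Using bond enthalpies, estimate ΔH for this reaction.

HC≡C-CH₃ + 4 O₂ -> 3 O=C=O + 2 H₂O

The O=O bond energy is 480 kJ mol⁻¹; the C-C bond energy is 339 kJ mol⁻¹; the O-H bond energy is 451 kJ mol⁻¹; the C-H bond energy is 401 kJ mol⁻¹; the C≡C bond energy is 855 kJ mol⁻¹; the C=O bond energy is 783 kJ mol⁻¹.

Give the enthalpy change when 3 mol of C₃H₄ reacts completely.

ΔH = −5352 kJ

Bonds broken (reactants):
  C≡C: 1 × 855 = 855
  C-C: 1 × 339 = 339
  C-H: 4 × 401 = 1604
  O=O: 4 × 480 = 1920
  Σ(broken) = 4718 kJ
Bonds formed (products):
  C=O: 6 × 783 = 4698
  O-H: 4 × 451 = 1804
  Σ(formed) = 6502 kJ
ΔH = Σ(broken) − Σ(formed) = 4718 − 6502 = −1784 kJ
For 3× the reaction as written: 3 × (−1784) = −5352 kJ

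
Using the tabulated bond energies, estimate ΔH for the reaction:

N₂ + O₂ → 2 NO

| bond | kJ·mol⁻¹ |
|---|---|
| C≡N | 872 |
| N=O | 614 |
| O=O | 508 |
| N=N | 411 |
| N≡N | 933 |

ΔH ≈ +213 kJ

Bonds broken (reactants):
  N≡N: 1 × 933 = 933
  O=O: 1 × 508 = 508
  Σ(broken) = 1441 kJ
Bonds formed (products):
  N=O: 2 × 614 = 1228
  Σ(formed) = 1228 kJ
ΔH = Σ(broken) − Σ(formed) = 1441 − 1228 = +213 kJ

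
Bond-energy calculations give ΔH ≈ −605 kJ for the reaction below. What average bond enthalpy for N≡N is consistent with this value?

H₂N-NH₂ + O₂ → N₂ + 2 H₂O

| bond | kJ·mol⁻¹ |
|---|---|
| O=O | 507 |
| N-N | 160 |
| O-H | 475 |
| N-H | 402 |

D(N≡N) ≈ 980 kJ/mol

Let D be the N≡N bond energy.
Σ(broken) = 4×402 + 1×160 + 1×507 = 2275
Σ(formed) = 1×D + 4×475 = 1900 + D
ΔH = Σ(broken) − Σ(formed) = (2275) − (1900 + D) = +375 − D
Setting this equal to −605 kJ gives D = 980 kJ/mol.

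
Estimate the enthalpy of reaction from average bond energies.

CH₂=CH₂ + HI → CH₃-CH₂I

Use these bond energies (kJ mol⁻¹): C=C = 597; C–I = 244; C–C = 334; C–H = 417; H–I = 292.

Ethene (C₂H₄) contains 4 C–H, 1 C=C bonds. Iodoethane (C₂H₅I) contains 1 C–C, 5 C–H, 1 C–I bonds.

ΔH ≈ −106 kJ

Bonds broken (reactants):
  C–H: 4 × 417 = 1668
  C=C: 1 × 597 = 597
  H–I: 1 × 292 = 292
  Σ(broken) = 2557 kJ
Bonds formed (products):
  C–C: 1 × 334 = 334
  C–H: 5 × 417 = 2085
  C–I: 1 × 244 = 244
  Σ(formed) = 2663 kJ
ΔH = Σ(broken) − Σ(formed) = 2557 − 2663 = −106 kJ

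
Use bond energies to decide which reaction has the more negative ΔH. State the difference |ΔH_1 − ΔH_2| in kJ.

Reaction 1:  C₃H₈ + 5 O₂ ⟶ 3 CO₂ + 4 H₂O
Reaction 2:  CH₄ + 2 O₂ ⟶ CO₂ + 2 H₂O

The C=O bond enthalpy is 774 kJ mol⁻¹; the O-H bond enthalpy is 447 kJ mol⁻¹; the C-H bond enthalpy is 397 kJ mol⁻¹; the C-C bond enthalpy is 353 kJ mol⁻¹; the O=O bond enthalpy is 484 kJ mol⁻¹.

Reaction 1, by 1138 kJ

Reaction 1:
  Bonds broken (reactants):
    C-C: 2 × 353 = 706
    C-H: 8 × 397 = 3176
    O=O: 5 × 484 = 2420
    Σ(broken) = 6302 kJ
  Bonds formed (products):
    C=O: 6 × 774 = 4644
    O-H: 8 × 447 = 3576
    Σ(formed) = 8220 kJ
  ΔH_1 = 6302 − 8220 = −1918 kJ
Reaction 2:
  Bonds broken (reactants):
    C-H: 4 × 397 = 1588
    O=O: 2 × 484 = 968
    Σ(broken) = 2556 kJ
  Bonds formed (products):
    C=O: 2 × 774 = 1548
    O-H: 4 × 447 = 1788
    Σ(formed) = 3336 kJ
  ΔH_2 = 2556 − 3336 = −780 kJ
ΔH_1 − ΔH_2 = −1138 kJ, so reaction 1 has the more negative ΔH; |ΔH_1 − ΔH_2| = 1138 kJ.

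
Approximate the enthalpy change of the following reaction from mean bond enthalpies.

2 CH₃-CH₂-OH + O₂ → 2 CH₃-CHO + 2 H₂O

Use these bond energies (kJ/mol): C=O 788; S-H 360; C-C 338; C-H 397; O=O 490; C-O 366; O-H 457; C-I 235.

ΔH ≈ −474 kJ

Bonds broken (reactants):
  C-C: 2 × 338 = 676
  C-H: 10 × 397 = 3970
  C-O: 2 × 366 = 732
  O-H: 2 × 457 = 914
  O=O: 1 × 490 = 490
  Σ(broken) = 6782 kJ
Bonds formed (products):
  C-C: 2 × 338 = 676
  C-H: 8 × 397 = 3176
  C=O: 2 × 788 = 1576
  O-H: 4 × 457 = 1828
  Σ(formed) = 7256 kJ
ΔH = Σ(broken) − Σ(formed) = 6782 − 7256 = −474 kJ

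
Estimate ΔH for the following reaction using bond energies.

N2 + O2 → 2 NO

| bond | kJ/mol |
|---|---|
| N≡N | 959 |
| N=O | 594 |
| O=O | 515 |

ΔH ≈ +286 kJ

Bonds broken (reactants):
  N≡N: 1 × 959 = 959
  O=O: 1 × 515 = 515
  Σ(broken) = 1474 kJ
Bonds formed (products):
  N=O: 2 × 594 = 1188
  Σ(formed) = 1188 kJ
ΔH = Σ(broken) − Σ(formed) = 1474 − 1188 = +286 kJ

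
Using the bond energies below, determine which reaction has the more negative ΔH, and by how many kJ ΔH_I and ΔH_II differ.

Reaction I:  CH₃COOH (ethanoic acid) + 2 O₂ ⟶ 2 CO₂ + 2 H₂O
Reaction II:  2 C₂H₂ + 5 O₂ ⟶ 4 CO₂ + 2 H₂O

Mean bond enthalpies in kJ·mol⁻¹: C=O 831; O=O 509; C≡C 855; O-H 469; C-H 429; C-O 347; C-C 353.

Reaction II, by 1658 kJ

Reaction I:
  Bonds broken (reactants):
    C-C: 1 × 353 = 353
    C-H: 3 × 429 = 1287
    C-O: 1 × 347 = 347
    C=O: 1 × 831 = 831
    O-H: 1 × 469 = 469
    O=O: 2 × 509 = 1018
    Σ(broken) = 4305 kJ
  Bonds formed (products):
    C=O: 4 × 831 = 3324
    O-H: 4 × 469 = 1876
    Σ(formed) = 5200 kJ
  ΔH_I = 4305 − 5200 = −895 kJ
Reaction II:
  Bonds broken (reactants):
    C≡C: 2 × 855 = 1710
    C-H: 4 × 429 = 1716
    O=O: 5 × 509 = 2545
    Σ(broken) = 5971 kJ
  Bonds formed (products):
    C=O: 8 × 831 = 6648
    O-H: 4 × 469 = 1876
    Σ(formed) = 8524 kJ
  ΔH_II = 5971 − 8524 = −2553 kJ
ΔH_I − ΔH_II = +1658 kJ, so reaction II has the more negative ΔH; |ΔH_I − ΔH_II| = 1658 kJ.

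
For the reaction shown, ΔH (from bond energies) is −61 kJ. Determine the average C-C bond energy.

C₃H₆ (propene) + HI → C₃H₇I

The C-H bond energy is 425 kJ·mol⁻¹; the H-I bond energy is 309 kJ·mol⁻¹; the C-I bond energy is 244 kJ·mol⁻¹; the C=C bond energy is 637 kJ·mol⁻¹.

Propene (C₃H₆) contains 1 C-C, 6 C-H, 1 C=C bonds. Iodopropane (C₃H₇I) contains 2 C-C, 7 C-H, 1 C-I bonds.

D(C-C) ≈ 338 kJ/mol

Let D be the C-C bond energy.
Σ(broken) = 1×D + 6×425 + 1×637 + 1×309 = 3496 + D
Σ(formed) = 2×D + 7×425 + 1×244 = 3219 + 2D
ΔH = Σ(broken) − Σ(formed) = (3496 + D) − (3219 + 2D) = +277 − D
Setting this equal to −61 kJ gives D = 338 kJ/mol.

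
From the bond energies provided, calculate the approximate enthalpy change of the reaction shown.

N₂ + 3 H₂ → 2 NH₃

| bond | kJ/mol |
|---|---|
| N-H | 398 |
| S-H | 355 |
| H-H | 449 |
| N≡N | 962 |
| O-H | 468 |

Bonds broken (reactants):
  H-H: 3 × 449 = 1347
  N≡N: 1 × 962 = 962
  Σ(broken) = 2309 kJ
Bonds formed (products):
  N-H: 6 × 398 = 2388
  Σ(formed) = 2388 kJ
ΔH = Σ(broken) − Σ(formed) = 2309 − 2388 = −79 kJ

ΔH ≈ −79 kJ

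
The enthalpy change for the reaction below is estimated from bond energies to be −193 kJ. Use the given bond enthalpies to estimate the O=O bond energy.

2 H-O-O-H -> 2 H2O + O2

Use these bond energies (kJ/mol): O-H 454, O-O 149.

Let D be the O=O bond energy.
Σ(broken) = 4×454 + 2×149 = 2114
Σ(formed) = 4×454 + 1×D = 1816 + D
ΔH = Σ(broken) − Σ(formed) = (2114) − (1816 + D) = +298 − D
Setting this equal to −193 kJ gives D = 491 kJ/mol.

D(O=O) ≈ 491 kJ/mol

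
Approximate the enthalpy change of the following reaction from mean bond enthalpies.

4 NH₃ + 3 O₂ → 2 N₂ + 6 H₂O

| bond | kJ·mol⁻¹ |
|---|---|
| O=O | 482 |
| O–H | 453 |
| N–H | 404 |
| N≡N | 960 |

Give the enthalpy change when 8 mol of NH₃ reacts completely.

ΔH = −2124 kJ

Bonds broken (reactants):
  N–H: 12 × 404 = 4848
  O=O: 3 × 482 = 1446
  Σ(broken) = 6294 kJ
Bonds formed (products):
  N≡N: 2 × 960 = 1920
  O–H: 12 × 453 = 5436
  Σ(formed) = 7356 kJ
ΔH = Σ(broken) − Σ(formed) = 6294 − 7356 = −1062 kJ
For 2× the reaction as written: 2 × (−1062) = −2124 kJ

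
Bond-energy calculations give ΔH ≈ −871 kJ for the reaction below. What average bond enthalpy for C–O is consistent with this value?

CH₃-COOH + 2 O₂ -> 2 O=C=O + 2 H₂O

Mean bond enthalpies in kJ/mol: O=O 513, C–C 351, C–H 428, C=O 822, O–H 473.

D(C–O) ≈ 353 kJ/mol

Let D be the C–O bond energy.
Σ(broken) = 1×351 + 3×428 + 1×D + 1×822 + 1×473 + 2×513 = 3956 + D
Σ(formed) = 4×822 + 4×473 = 5180
ΔH = Σ(broken) − Σ(formed) = (3956 + D) − (5180) = −1224 + D
Setting this equal to −871 kJ gives D = 353 kJ/mol.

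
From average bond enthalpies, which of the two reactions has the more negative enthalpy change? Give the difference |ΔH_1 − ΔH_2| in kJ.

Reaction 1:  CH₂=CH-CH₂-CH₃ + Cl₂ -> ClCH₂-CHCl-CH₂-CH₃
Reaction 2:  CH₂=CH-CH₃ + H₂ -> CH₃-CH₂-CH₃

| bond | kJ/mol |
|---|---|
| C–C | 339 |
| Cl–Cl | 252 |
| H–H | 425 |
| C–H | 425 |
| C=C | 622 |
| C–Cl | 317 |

Reaction 1:
  Bonds broken (reactants):
    C–C: 2 × 339 = 678
    C–H: 8 × 425 = 3400
    C=C: 1 × 622 = 622
    Cl–Cl: 1 × 252 = 252
    Σ(broken) = 4952 kJ
  Bonds formed (products):
    C–C: 3 × 339 = 1017
    C–Cl: 2 × 317 = 634
    C–H: 8 × 425 = 3400
    Σ(formed) = 5051 kJ
  ΔH_1 = 4952 − 5051 = −99 kJ
Reaction 2:
  Bonds broken (reactants):
    C–C: 1 × 339 = 339
    C–H: 6 × 425 = 2550
    C=C: 1 × 622 = 622
    H–H: 1 × 425 = 425
    Σ(broken) = 3936 kJ
  Bonds formed (products):
    C–C: 2 × 339 = 678
    C–H: 8 × 425 = 3400
    Σ(formed) = 4078 kJ
  ΔH_2 = 3936 − 4078 = −142 kJ
ΔH_1 − ΔH_2 = +43 kJ, so reaction 2 has the more negative ΔH; |ΔH_1 − ΔH_2| = 43 kJ.

Reaction 2, by 43 kJ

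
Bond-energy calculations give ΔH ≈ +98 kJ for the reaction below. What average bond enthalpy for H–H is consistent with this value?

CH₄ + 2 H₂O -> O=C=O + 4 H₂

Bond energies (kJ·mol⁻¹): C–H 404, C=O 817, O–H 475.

Let D be the H–H bond energy.
Σ(broken) = 4×404 + 4×475 = 3516
Σ(formed) = 2×817 + 4×D = 1634 + 4D
ΔH = Σ(broken) − Σ(formed) = (3516) − (1634 + 4D) = +1882 − 4D
Setting this equal to +98 kJ gives 4D = 1784, so D = 446 kJ/mol.

D(H–H) ≈ 446 kJ/mol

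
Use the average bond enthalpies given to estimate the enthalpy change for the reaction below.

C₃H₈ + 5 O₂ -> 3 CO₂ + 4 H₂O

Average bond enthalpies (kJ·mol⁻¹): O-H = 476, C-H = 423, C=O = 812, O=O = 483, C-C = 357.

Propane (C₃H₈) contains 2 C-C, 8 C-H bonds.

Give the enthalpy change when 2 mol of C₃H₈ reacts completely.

ΔH = −4334 kJ

Bonds broken (reactants):
  C-C: 2 × 357 = 714
  C-H: 8 × 423 = 3384
  O=O: 5 × 483 = 2415
  Σ(broken) = 6513 kJ
Bonds formed (products):
  C=O: 6 × 812 = 4872
  O-H: 8 × 476 = 3808
  Σ(formed) = 8680 kJ
ΔH = Σ(broken) − Σ(formed) = 6513 − 8680 = −2167 kJ
For 2× the reaction as written: 2 × (−2167) = −4334 kJ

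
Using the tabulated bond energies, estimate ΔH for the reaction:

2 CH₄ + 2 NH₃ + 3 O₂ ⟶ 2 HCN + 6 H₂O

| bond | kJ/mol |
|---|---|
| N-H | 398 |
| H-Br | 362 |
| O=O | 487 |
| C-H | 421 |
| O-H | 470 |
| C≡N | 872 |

Bonds broken (reactants):
  C-H: 8 × 421 = 3368
  N-H: 6 × 398 = 2388
  O=O: 3 × 487 = 1461
  Σ(broken) = 7217 kJ
Bonds formed (products):
  C≡N: 2 × 872 = 1744
  C-H: 2 × 421 = 842
  O-H: 12 × 470 = 5640
  Σ(formed) = 8226 kJ
ΔH = Σ(broken) − Σ(formed) = 7217 − 8226 = −1009 kJ

ΔH ≈ −1009 kJ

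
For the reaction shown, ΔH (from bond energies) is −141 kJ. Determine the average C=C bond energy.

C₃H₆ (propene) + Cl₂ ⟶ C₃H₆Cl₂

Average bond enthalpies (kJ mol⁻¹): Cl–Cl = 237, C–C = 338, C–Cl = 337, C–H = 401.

D(C=C) ≈ 634 kJ/mol

Let D be the C=C bond energy.
Σ(broken) = 1×338 + 6×401 + 1×D + 1×237 = 2981 + D
Σ(formed) = 2×338 + 2×337 + 6×401 = 3756
ΔH = Σ(broken) − Σ(formed) = (2981 + D) − (3756) = −775 + D
Setting this equal to −141 kJ gives D = 634 kJ/mol.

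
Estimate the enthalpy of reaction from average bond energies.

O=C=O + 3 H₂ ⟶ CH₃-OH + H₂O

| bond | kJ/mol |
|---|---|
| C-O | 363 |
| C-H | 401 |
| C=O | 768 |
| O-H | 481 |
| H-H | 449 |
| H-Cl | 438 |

ΔH ≈ −126 kJ

Bonds broken (reactants):
  C=O: 2 × 768 = 1536
  H-H: 3 × 449 = 1347
  Σ(broken) = 2883 kJ
Bonds formed (products):
  C-H: 3 × 401 = 1203
  C-O: 1 × 363 = 363
  O-H: 3 × 481 = 1443
  Σ(formed) = 3009 kJ
ΔH = Σ(broken) − Σ(formed) = 2883 − 3009 = −126 kJ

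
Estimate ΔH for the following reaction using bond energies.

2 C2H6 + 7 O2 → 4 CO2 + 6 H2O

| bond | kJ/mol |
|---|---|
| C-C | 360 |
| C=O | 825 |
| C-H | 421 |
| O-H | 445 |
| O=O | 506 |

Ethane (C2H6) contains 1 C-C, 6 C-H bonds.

Bonds broken (reactants):
  C-C: 2 × 360 = 720
  C-H: 12 × 421 = 5052
  O=O: 7 × 506 = 3542
  Σ(broken) = 9314 kJ
Bonds formed (products):
  C=O: 8 × 825 = 6600
  O-H: 12 × 445 = 5340
  Σ(formed) = 11940 kJ
ΔH = Σ(broken) − Σ(formed) = 9314 − 11940 = −2626 kJ

ΔH ≈ −2626 kJ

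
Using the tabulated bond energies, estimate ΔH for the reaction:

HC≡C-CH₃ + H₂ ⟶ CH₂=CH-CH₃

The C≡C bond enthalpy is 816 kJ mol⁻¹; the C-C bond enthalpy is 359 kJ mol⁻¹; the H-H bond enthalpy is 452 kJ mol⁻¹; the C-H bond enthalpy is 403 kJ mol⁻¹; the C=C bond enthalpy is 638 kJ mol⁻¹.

ΔH ≈ −176 kJ

Bonds broken (reactants):
  C≡C: 1 × 816 = 816
  C-C: 1 × 359 = 359
  C-H: 4 × 403 = 1612
  H-H: 1 × 452 = 452
  Σ(broken) = 3239 kJ
Bonds formed (products):
  C-C: 1 × 359 = 359
  C-H: 6 × 403 = 2418
  C=C: 1 × 638 = 638
  Σ(formed) = 3415 kJ
ΔH = Σ(broken) − Σ(formed) = 3239 − 3415 = −176 kJ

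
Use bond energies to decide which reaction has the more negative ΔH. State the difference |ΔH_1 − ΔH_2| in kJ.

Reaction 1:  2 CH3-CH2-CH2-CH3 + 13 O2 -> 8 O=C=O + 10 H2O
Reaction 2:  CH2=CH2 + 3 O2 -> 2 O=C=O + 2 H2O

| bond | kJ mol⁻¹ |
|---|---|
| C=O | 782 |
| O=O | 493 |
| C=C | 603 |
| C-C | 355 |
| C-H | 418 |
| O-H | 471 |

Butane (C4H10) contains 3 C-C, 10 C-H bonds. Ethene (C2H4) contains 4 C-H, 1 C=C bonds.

Reaction 1, by 3775 kJ

Reaction 1:
  Bonds broken (reactants):
    C-C: 6 × 355 = 2130
    C-H: 20 × 418 = 8360
    O=O: 13 × 493 = 6409
    Σ(broken) = 16899 kJ
  Bonds formed (products):
    C=O: 16 × 782 = 12512
    O-H: 20 × 471 = 9420
    Σ(formed) = 21932 kJ
  ΔH_1 = 16899 − 21932 = −5033 kJ
Reaction 2:
  Bonds broken (reactants):
    C-H: 4 × 418 = 1672
    C=C: 1 × 603 = 603
    O=O: 3 × 493 = 1479
    Σ(broken) = 3754 kJ
  Bonds formed (products):
    C=O: 4 × 782 = 3128
    O-H: 4 × 471 = 1884
    Σ(formed) = 5012 kJ
  ΔH_2 = 3754 − 5012 = −1258 kJ
ΔH_1 − ΔH_2 = −3775 kJ, so reaction 1 has the more negative ΔH; |ΔH_1 − ΔH_2| = 3775 kJ.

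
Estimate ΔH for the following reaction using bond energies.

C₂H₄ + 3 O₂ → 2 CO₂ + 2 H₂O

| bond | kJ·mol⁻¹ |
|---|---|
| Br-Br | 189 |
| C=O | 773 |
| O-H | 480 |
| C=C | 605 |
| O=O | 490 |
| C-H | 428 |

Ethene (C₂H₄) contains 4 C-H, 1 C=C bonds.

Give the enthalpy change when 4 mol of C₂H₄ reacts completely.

Bonds broken (reactants):
  C-H: 4 × 428 = 1712
  C=C: 1 × 605 = 605
  O=O: 3 × 490 = 1470
  Σ(broken) = 3787 kJ
Bonds formed (products):
  C=O: 4 × 773 = 3092
  O-H: 4 × 480 = 1920
  Σ(formed) = 5012 kJ
ΔH = Σ(broken) − Σ(formed) = 3787 − 5012 = −1225 kJ
For 4× the reaction as written: 4 × (−1225) = −4900 kJ

ΔH = −4900 kJ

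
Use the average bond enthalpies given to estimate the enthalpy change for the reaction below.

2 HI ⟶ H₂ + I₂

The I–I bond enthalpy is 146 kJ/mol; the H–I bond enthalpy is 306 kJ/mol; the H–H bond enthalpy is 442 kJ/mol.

Bonds broken (reactants):
  H–I: 2 × 306 = 612
  Σ(broken) = 612 kJ
Bonds formed (products):
  H–H: 1 × 442 = 442
  I–I: 1 × 146 = 146
  Σ(formed) = 588 kJ
ΔH = Σ(broken) − Σ(formed) = 612 − 588 = +24 kJ

ΔH ≈ +24 kJ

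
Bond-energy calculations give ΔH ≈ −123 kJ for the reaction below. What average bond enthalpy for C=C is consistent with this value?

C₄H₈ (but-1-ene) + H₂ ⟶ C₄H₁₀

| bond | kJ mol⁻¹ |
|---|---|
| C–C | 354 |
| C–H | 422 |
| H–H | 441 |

Let D be the C=C bond energy.
Σ(broken) = 2×354 + 8×422 + 1×D + 1×441 = 4525 + D
Σ(formed) = 3×354 + 10×422 = 5282
ΔH = Σ(broken) − Σ(formed) = (4525 + D) − (5282) = −757 + D
Setting this equal to −123 kJ gives D = 634 kJ/mol.

D(C=C) ≈ 634 kJ/mol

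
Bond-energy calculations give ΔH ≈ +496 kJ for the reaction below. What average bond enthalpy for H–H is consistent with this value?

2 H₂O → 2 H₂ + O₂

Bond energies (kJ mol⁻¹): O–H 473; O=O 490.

D(H–H) ≈ 453 kJ/mol

Let D be the H–H bond energy.
Σ(broken) = 4×473 = 1892
Σ(formed) = 2×D + 1×490 = 490 + 2D
ΔH = Σ(broken) − Σ(formed) = (1892) − (490 + 2D) = +1402 − 2D
Setting this equal to +496 kJ gives 2D = 906, so D = 453 kJ/mol.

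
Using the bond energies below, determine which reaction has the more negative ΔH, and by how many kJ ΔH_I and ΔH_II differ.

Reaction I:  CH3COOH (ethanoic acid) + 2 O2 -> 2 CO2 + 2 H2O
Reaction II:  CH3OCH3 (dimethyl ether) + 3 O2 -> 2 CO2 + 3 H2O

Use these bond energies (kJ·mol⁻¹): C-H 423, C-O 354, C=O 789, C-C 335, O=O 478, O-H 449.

Reaction II, by 370 kJ

Reaction I:
  Bonds broken (reactants):
    C-C: 1 × 335 = 335
    C-H: 3 × 423 = 1269
    C-O: 1 × 354 = 354
    C=O: 1 × 789 = 789
    O-H: 1 × 449 = 449
    O=O: 2 × 478 = 956
    Σ(broken) = 4152 kJ
  Bonds formed (products):
    C=O: 4 × 789 = 3156
    O-H: 4 × 449 = 1796
    Σ(formed) = 4952 kJ
  ΔH_I = 4152 − 4952 = −800 kJ
Reaction II:
  Bonds broken (reactants):
    C-H: 6 × 423 = 2538
    C-O: 2 × 354 = 708
    O=O: 3 × 478 = 1434
    Σ(broken) = 4680 kJ
  Bonds formed (products):
    C=O: 4 × 789 = 3156
    O-H: 6 × 449 = 2694
    Σ(formed) = 5850 kJ
  ΔH_II = 4680 − 5850 = −1170 kJ
ΔH_I − ΔH_II = +370 kJ, so reaction II has the more negative ΔH; |ΔH_I − ΔH_II| = 370 kJ.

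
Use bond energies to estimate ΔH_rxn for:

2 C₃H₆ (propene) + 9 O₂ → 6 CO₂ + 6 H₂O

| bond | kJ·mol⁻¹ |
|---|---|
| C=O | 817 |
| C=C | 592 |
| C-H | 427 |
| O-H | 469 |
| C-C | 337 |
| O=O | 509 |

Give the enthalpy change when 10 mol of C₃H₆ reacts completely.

Bonds broken (reactants):
  C-C: 2 × 337 = 674
  C-H: 12 × 427 = 5124
  C=C: 2 × 592 = 1184
  O=O: 9 × 509 = 4581
  Σ(broken) = 11563 kJ
Bonds formed (products):
  C=O: 12 × 817 = 9804
  O-H: 12 × 469 = 5628
  Σ(formed) = 15432 kJ
ΔH = Σ(broken) − Σ(formed) = 11563 − 15432 = −3869 kJ
For 5× the reaction as written: 5 × (−3869) = −19345 kJ

ΔH = −19345 kJ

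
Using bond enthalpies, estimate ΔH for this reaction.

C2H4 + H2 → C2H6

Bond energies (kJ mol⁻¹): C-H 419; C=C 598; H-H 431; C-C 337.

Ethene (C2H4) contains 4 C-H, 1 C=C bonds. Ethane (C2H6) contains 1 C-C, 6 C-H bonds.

ΔH ≈ −146 kJ

Bonds broken (reactants):
  C-H: 4 × 419 = 1676
  C=C: 1 × 598 = 598
  H-H: 1 × 431 = 431
  Σ(broken) = 2705 kJ
Bonds formed (products):
  C-C: 1 × 337 = 337
  C-H: 6 × 419 = 2514
  Σ(formed) = 2851 kJ
ΔH = Σ(broken) − Σ(formed) = 2705 − 2851 = −146 kJ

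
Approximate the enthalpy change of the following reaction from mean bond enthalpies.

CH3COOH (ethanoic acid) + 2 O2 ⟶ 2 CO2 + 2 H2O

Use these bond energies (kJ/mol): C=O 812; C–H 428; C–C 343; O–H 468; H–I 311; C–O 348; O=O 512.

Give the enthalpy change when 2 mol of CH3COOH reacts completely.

ΔH = −1682 kJ

Bonds broken (reactants):
  C–C: 1 × 343 = 343
  C–H: 3 × 428 = 1284
  C–O: 1 × 348 = 348
  C=O: 1 × 812 = 812
  O–H: 1 × 468 = 468
  O=O: 2 × 512 = 1024
  Σ(broken) = 4279 kJ
Bonds formed (products):
  C=O: 4 × 812 = 3248
  O–H: 4 × 468 = 1872
  Σ(formed) = 5120 kJ
ΔH = Σ(broken) − Σ(formed) = 4279 − 5120 = −841 kJ
For 2× the reaction as written: 2 × (−841) = −1682 kJ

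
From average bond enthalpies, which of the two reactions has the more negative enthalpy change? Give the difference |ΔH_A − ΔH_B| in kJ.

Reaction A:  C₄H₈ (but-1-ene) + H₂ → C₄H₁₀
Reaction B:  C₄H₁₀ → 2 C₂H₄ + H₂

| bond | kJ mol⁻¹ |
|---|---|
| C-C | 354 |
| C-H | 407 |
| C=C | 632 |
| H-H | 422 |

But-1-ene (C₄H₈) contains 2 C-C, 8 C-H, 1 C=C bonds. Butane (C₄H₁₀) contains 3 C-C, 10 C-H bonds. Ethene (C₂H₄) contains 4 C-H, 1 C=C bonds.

Reaction A, by 304 kJ

Reaction A:
  Bonds broken (reactants):
    C-C: 2 × 354 = 708
    C-H: 8 × 407 = 3256
    C=C: 1 × 632 = 632
    H-H: 1 × 422 = 422
    Σ(broken) = 5018 kJ
  Bonds formed (products):
    C-C: 3 × 354 = 1062
    C-H: 10 × 407 = 4070
    Σ(formed) = 5132 kJ
  ΔH_A = 5018 − 5132 = −114 kJ
Reaction B:
  Bonds broken (reactants):
    C-C: 3 × 354 = 1062
    C-H: 10 × 407 = 4070
    Σ(broken) = 5132 kJ
  Bonds formed (products):
    C-H: 8 × 407 = 3256
    C=C: 2 × 632 = 1264
    H-H: 1 × 422 = 422
    Σ(formed) = 4942 kJ
  ΔH_B = 5132 − 4942 = +190 kJ
ΔH_A − ΔH_B = −304 kJ, so reaction A has the more negative ΔH; |ΔH_A − ΔH_B| = 304 kJ.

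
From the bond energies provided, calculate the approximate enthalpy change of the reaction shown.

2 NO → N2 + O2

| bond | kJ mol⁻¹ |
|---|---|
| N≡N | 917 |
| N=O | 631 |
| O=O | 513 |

ΔH ≈ −168 kJ

Bonds broken (reactants):
  N=O: 2 × 631 = 1262
  Σ(broken) = 1262 kJ
Bonds formed (products):
  N≡N: 1 × 917 = 917
  O=O: 1 × 513 = 513
  Σ(formed) = 1430 kJ
ΔH = Σ(broken) − Σ(formed) = 1262 − 1430 = −168 kJ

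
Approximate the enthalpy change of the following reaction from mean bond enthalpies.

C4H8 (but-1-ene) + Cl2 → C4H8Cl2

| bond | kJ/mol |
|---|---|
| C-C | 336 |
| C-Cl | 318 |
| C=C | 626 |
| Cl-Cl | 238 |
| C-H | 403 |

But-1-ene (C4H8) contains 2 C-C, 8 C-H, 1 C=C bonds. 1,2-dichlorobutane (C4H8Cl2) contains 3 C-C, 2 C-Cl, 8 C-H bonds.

ΔH ≈ −108 kJ

Bonds broken (reactants):
  C-C: 2 × 336 = 672
  C-H: 8 × 403 = 3224
  C=C: 1 × 626 = 626
  Cl-Cl: 1 × 238 = 238
  Σ(broken) = 4760 kJ
Bonds formed (products):
  C-C: 3 × 336 = 1008
  C-Cl: 2 × 318 = 636
  C-H: 8 × 403 = 3224
  Σ(formed) = 4868 kJ
ΔH = Σ(broken) − Σ(formed) = 4760 − 4868 = −108 kJ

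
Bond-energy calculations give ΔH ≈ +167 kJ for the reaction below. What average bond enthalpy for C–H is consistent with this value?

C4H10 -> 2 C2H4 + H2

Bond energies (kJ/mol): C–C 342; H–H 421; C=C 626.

D(C–H) ≈ 407 kJ/mol

Let D be the C–H bond energy.
Σ(broken) = 3×342 + 10×D = 1026 + 10D
Σ(formed) = 8×D + 2×626 + 1×421 = 1673 + 8D
ΔH = Σ(broken) − Σ(formed) = (1026 + 10D) − (1673 + 8D) = −647 + 2D
Setting this equal to +167 kJ gives 2D = 814, so D = 407 kJ/mol.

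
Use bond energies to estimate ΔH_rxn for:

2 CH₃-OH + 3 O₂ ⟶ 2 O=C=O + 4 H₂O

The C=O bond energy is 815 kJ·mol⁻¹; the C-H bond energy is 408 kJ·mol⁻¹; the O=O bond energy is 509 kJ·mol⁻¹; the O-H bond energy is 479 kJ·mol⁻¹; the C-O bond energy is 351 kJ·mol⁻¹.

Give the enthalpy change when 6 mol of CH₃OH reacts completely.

Bonds broken (reactants):
  C-H: 6 × 408 = 2448
  C-O: 2 × 351 = 702
  O-H: 2 × 479 = 958
  O=O: 3 × 509 = 1527
  Σ(broken) = 5635 kJ
Bonds formed (products):
  C=O: 4 × 815 = 3260
  O-H: 8 × 479 = 3832
  Σ(formed) = 7092 kJ
ΔH = Σ(broken) − Σ(formed) = 5635 − 7092 = −1457 kJ
For 3× the reaction as written: 3 × (−1457) = −4371 kJ

ΔH = −4371 kJ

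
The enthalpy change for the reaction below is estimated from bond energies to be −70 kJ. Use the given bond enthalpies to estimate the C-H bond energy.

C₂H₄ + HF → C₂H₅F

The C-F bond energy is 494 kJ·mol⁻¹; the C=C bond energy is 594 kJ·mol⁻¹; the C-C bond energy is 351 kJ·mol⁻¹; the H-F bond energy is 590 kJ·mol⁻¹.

D(C-H) ≈ 409 kJ/mol

Let D be the C-H bond energy.
Σ(broken) = 4×D + 1×594 + 1×590 = 1184 + 4D
Σ(formed) = 1×351 + 1×494 + 5×D = 845 + 5D
ΔH = Σ(broken) − Σ(formed) = (1184 + 4D) − (845 + 5D) = +339 − D
Setting this equal to −70 kJ gives D = 409 kJ/mol.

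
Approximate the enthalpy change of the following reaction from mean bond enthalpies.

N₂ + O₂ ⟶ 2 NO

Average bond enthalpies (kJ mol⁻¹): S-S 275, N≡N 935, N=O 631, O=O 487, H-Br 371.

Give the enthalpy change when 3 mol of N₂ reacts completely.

Bonds broken (reactants):
  N≡N: 1 × 935 = 935
  O=O: 1 × 487 = 487
  Σ(broken) = 1422 kJ
Bonds formed (products):
  N=O: 2 × 631 = 1262
  Σ(formed) = 1262 kJ
ΔH = Σ(broken) − Σ(formed) = 1422 − 1262 = +160 kJ
For 3× the reaction as written: 3 × (+160) = +480 kJ

ΔH = +480 kJ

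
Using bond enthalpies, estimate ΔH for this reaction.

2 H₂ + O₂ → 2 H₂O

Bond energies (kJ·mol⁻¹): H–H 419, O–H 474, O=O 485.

Bonds broken (reactants):
  H–H: 2 × 419 = 838
  O=O: 1 × 485 = 485
  Σ(broken) = 1323 kJ
Bonds formed (products):
  O–H: 4 × 474 = 1896
  Σ(formed) = 1896 kJ
ΔH = Σ(broken) − Σ(formed) = 1323 − 1896 = −573 kJ

ΔH ≈ −573 kJ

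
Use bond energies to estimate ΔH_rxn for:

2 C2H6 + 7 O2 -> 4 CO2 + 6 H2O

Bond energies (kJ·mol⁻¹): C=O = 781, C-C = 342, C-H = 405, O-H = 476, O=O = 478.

Bonds broken (reactants):
  C-C: 2 × 342 = 684
  C-H: 12 × 405 = 4860
  O=O: 7 × 478 = 3346
  Σ(broken) = 8890 kJ
Bonds formed (products):
  C=O: 8 × 781 = 6248
  O-H: 12 × 476 = 5712
  Σ(formed) = 11960 kJ
ΔH = Σ(broken) − Σ(formed) = 8890 − 11960 = −3070 kJ

ΔH ≈ −3070 kJ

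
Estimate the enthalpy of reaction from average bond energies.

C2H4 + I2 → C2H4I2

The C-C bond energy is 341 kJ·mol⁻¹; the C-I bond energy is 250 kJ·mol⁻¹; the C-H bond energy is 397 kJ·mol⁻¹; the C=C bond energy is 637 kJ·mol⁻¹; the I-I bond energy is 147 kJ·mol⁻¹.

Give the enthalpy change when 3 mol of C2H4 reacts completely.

Bonds broken (reactants):
  C-H: 4 × 397 = 1588
  C=C: 1 × 637 = 637
  I-I: 1 × 147 = 147
  Σ(broken) = 2372 kJ
Bonds formed (products):
  C-C: 1 × 341 = 341
  C-H: 4 × 397 = 1588
  C-I: 2 × 250 = 500
  Σ(formed) = 2429 kJ
ΔH = Σ(broken) − Σ(formed) = 2372 − 2429 = −57 kJ
For 3× the reaction as written: 3 × (−57) = −171 kJ

ΔH = −171 kJ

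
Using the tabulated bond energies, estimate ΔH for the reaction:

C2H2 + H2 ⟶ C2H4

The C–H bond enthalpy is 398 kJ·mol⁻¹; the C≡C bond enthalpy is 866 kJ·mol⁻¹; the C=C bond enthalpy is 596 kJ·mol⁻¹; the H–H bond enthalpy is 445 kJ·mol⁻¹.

ΔH ≈ −81 kJ

Bonds broken (reactants):
  C≡C: 1 × 866 = 866
  C–H: 2 × 398 = 796
  H–H: 1 × 445 = 445
  Σ(broken) = 2107 kJ
Bonds formed (products):
  C–H: 4 × 398 = 1592
  C=C: 1 × 596 = 596
  Σ(formed) = 2188 kJ
ΔH = Σ(broken) − Σ(formed) = 2107 − 2188 = −81 kJ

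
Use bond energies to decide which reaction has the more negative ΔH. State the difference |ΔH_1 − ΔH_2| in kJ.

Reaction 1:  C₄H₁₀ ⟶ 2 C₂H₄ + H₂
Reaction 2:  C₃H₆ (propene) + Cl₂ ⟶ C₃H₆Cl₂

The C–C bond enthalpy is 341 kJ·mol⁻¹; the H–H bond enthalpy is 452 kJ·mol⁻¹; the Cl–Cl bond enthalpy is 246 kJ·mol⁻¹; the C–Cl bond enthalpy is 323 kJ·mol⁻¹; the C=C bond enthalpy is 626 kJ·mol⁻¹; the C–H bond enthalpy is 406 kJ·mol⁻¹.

Reaction 2, by 246 kJ

Reaction 1:
  Bonds broken (reactants):
    C–C: 3 × 341 = 1023
    C–H: 10 × 406 = 4060
    Σ(broken) = 5083 kJ
  Bonds formed (products):
    C–H: 8 × 406 = 3248
    C=C: 2 × 626 = 1252
    H–H: 1 × 452 = 452
    Σ(formed) = 4952 kJ
  ΔH_1 = 5083 − 4952 = +131 kJ
Reaction 2:
  Bonds broken (reactants):
    C–C: 1 × 341 = 341
    C–H: 6 × 406 = 2436
    C=C: 1 × 626 = 626
    Cl–Cl: 1 × 246 = 246
    Σ(broken) = 3649 kJ
  Bonds formed (products):
    C–C: 2 × 341 = 682
    C–Cl: 2 × 323 = 646
    C–H: 6 × 406 = 2436
    Σ(formed) = 3764 kJ
  ΔH_2 = 3649 − 3764 = −115 kJ
ΔH_1 − ΔH_2 = +246 kJ, so reaction 2 has the more negative ΔH; |ΔH_1 − ΔH_2| = 246 kJ.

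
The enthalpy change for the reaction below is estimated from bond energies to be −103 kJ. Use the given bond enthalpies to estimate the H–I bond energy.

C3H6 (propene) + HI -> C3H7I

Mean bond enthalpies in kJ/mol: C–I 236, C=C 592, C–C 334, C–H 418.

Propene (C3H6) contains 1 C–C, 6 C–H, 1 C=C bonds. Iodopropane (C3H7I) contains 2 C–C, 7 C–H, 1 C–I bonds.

D(H–I) ≈ 293 kJ/mol

Let D be the H–I bond energy.
Σ(broken) = 1×334 + 6×418 + 1×592 + 1×D = 3434 + D
Σ(formed) = 2×334 + 7×418 + 1×236 = 3830
ΔH = Σ(broken) − Σ(formed) = (3434 + D) − (3830) = −396 + D
Setting this equal to −103 kJ gives D = 293 kJ/mol.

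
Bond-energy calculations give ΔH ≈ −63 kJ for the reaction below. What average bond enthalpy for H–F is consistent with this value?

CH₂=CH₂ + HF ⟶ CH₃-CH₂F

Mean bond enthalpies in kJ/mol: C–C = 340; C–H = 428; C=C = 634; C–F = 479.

Let D be the H–F bond energy.
Σ(broken) = 4×428 + 1×634 + 1×D = 2346 + D
Σ(formed) = 1×340 + 1×479 + 5×428 = 2959
ΔH = Σ(broken) − Σ(formed) = (2346 + D) − (2959) = −613 + D
Setting this equal to −63 kJ gives D = 550 kJ/mol.

D(H–F) ≈ 550 kJ/mol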